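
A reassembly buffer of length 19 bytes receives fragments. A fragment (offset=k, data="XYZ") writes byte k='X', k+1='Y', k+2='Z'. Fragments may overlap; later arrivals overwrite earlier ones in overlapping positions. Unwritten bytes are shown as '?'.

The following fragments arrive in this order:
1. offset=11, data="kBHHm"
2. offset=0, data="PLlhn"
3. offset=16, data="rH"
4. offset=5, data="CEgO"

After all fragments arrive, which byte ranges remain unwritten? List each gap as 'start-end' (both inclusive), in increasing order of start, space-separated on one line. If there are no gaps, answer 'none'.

Answer: 9-10 18-18

Derivation:
Fragment 1: offset=11 len=5
Fragment 2: offset=0 len=5
Fragment 3: offset=16 len=2
Fragment 4: offset=5 len=4
Gaps: 9-10 18-18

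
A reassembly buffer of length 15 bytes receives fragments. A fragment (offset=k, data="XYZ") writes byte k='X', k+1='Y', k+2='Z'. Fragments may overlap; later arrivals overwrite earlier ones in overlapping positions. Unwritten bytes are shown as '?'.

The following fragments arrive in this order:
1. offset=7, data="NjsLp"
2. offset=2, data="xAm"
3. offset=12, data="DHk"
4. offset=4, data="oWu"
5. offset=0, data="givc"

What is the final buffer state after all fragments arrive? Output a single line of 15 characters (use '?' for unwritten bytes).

Answer: givcoWuNjsLpDHk

Derivation:
Fragment 1: offset=7 data="NjsLp" -> buffer=???????NjsLp???
Fragment 2: offset=2 data="xAm" -> buffer=??xAm??NjsLp???
Fragment 3: offset=12 data="DHk" -> buffer=??xAm??NjsLpDHk
Fragment 4: offset=4 data="oWu" -> buffer=??xAoWuNjsLpDHk
Fragment 5: offset=0 data="givc" -> buffer=givcoWuNjsLpDHk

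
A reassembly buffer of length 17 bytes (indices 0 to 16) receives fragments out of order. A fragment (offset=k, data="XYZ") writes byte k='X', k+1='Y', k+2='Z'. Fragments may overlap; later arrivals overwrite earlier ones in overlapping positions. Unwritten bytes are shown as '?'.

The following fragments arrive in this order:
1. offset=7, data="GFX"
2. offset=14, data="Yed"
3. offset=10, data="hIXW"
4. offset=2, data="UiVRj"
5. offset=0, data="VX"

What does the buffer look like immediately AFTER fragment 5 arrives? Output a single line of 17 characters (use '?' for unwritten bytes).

Fragment 1: offset=7 data="GFX" -> buffer=???????GFX???????
Fragment 2: offset=14 data="Yed" -> buffer=???????GFX????Yed
Fragment 3: offset=10 data="hIXW" -> buffer=???????GFXhIXWYed
Fragment 4: offset=2 data="UiVRj" -> buffer=??UiVRjGFXhIXWYed
Fragment 5: offset=0 data="VX" -> buffer=VXUiVRjGFXhIXWYed

Answer: VXUiVRjGFXhIXWYed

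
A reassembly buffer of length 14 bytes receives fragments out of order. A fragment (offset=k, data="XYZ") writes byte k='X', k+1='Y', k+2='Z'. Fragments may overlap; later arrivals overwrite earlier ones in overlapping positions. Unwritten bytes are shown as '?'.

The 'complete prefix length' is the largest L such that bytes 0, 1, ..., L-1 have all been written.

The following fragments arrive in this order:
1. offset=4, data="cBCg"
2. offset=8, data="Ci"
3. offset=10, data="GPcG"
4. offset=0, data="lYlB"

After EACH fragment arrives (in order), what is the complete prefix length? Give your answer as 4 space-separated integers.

Fragment 1: offset=4 data="cBCg" -> buffer=????cBCg?????? -> prefix_len=0
Fragment 2: offset=8 data="Ci" -> buffer=????cBCgCi???? -> prefix_len=0
Fragment 3: offset=10 data="GPcG" -> buffer=????cBCgCiGPcG -> prefix_len=0
Fragment 4: offset=0 data="lYlB" -> buffer=lYlBcBCgCiGPcG -> prefix_len=14

Answer: 0 0 0 14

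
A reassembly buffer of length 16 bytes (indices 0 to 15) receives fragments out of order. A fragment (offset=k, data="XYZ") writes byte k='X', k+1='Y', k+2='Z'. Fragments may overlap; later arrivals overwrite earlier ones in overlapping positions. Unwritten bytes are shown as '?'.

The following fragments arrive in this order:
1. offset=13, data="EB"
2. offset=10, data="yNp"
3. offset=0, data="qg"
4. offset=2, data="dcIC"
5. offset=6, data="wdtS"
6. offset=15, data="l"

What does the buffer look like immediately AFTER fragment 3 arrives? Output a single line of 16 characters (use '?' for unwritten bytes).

Answer: qg????????yNpEB?

Derivation:
Fragment 1: offset=13 data="EB" -> buffer=?????????????EB?
Fragment 2: offset=10 data="yNp" -> buffer=??????????yNpEB?
Fragment 3: offset=0 data="qg" -> buffer=qg????????yNpEB?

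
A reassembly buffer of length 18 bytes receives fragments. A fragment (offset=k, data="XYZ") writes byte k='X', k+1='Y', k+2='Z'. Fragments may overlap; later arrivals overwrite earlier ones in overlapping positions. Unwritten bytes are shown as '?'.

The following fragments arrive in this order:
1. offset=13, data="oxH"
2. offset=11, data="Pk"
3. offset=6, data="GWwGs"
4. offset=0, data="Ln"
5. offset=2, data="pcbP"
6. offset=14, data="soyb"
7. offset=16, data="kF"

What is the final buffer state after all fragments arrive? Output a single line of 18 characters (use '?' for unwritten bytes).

Fragment 1: offset=13 data="oxH" -> buffer=?????????????oxH??
Fragment 2: offset=11 data="Pk" -> buffer=???????????PkoxH??
Fragment 3: offset=6 data="GWwGs" -> buffer=??????GWwGsPkoxH??
Fragment 4: offset=0 data="Ln" -> buffer=Ln????GWwGsPkoxH??
Fragment 5: offset=2 data="pcbP" -> buffer=LnpcbPGWwGsPkoxH??
Fragment 6: offset=14 data="soyb" -> buffer=LnpcbPGWwGsPkosoyb
Fragment 7: offset=16 data="kF" -> buffer=LnpcbPGWwGsPkosokF

Answer: LnpcbPGWwGsPkosokF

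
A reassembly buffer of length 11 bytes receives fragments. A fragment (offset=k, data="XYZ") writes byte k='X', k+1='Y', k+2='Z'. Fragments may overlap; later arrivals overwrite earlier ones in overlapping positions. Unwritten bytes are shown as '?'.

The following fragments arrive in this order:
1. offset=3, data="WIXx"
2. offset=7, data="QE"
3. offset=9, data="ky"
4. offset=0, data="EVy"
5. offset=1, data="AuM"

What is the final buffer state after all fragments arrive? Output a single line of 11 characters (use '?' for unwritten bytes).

Answer: EAuMIXxQEky

Derivation:
Fragment 1: offset=3 data="WIXx" -> buffer=???WIXx????
Fragment 2: offset=7 data="QE" -> buffer=???WIXxQE??
Fragment 3: offset=9 data="ky" -> buffer=???WIXxQEky
Fragment 4: offset=0 data="EVy" -> buffer=EVyWIXxQEky
Fragment 5: offset=1 data="AuM" -> buffer=EAuMIXxQEky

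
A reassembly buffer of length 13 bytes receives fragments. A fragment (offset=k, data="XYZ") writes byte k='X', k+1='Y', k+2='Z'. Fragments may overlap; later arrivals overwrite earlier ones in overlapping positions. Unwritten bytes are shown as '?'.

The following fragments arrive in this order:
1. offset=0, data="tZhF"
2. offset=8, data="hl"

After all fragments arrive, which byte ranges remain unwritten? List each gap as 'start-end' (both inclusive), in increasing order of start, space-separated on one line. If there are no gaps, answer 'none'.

Answer: 4-7 10-12

Derivation:
Fragment 1: offset=0 len=4
Fragment 2: offset=8 len=2
Gaps: 4-7 10-12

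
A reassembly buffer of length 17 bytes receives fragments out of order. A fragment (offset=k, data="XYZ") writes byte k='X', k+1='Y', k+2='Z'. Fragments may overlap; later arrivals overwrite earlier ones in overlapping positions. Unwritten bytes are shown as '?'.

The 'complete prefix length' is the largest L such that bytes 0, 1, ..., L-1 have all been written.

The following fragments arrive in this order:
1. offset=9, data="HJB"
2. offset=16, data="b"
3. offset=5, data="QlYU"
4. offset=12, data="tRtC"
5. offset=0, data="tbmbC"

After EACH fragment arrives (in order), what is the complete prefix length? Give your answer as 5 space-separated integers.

Fragment 1: offset=9 data="HJB" -> buffer=?????????HJB????? -> prefix_len=0
Fragment 2: offset=16 data="b" -> buffer=?????????HJB????b -> prefix_len=0
Fragment 3: offset=5 data="QlYU" -> buffer=?????QlYUHJB????b -> prefix_len=0
Fragment 4: offset=12 data="tRtC" -> buffer=?????QlYUHJBtRtCb -> prefix_len=0
Fragment 5: offset=0 data="tbmbC" -> buffer=tbmbCQlYUHJBtRtCb -> prefix_len=17

Answer: 0 0 0 0 17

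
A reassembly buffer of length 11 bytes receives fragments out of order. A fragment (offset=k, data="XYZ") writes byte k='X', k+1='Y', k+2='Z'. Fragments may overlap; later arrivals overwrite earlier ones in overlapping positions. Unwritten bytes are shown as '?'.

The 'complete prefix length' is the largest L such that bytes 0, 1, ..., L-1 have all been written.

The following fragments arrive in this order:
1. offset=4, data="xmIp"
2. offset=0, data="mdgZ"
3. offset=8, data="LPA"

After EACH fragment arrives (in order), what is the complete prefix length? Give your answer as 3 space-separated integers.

Fragment 1: offset=4 data="xmIp" -> buffer=????xmIp??? -> prefix_len=0
Fragment 2: offset=0 data="mdgZ" -> buffer=mdgZxmIp??? -> prefix_len=8
Fragment 3: offset=8 data="LPA" -> buffer=mdgZxmIpLPA -> prefix_len=11

Answer: 0 8 11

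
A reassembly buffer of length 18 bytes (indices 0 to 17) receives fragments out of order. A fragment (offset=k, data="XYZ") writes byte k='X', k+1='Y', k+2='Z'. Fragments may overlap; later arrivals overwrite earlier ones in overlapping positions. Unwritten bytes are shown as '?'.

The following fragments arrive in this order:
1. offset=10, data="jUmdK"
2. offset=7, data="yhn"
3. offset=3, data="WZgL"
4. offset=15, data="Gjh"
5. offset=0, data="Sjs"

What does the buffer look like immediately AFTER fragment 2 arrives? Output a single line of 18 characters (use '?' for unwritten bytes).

Answer: ???????yhnjUmdK???

Derivation:
Fragment 1: offset=10 data="jUmdK" -> buffer=??????????jUmdK???
Fragment 2: offset=7 data="yhn" -> buffer=???????yhnjUmdK???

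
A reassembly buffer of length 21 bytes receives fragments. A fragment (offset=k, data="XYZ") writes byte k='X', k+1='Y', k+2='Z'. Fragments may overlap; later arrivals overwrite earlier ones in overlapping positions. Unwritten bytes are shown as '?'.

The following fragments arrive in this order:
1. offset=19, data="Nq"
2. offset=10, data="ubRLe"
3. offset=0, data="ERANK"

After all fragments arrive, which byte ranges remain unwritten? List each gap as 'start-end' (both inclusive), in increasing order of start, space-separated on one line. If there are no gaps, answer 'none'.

Fragment 1: offset=19 len=2
Fragment 2: offset=10 len=5
Fragment 3: offset=0 len=5
Gaps: 5-9 15-18

Answer: 5-9 15-18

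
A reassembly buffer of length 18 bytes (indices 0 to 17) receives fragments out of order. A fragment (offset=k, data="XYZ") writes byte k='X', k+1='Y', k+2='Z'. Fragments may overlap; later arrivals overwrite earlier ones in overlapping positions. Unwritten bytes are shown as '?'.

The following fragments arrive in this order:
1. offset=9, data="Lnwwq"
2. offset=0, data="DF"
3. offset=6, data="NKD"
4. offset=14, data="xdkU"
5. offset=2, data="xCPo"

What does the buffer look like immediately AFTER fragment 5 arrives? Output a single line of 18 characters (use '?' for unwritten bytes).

Answer: DFxCPoNKDLnwwqxdkU

Derivation:
Fragment 1: offset=9 data="Lnwwq" -> buffer=?????????Lnwwq????
Fragment 2: offset=0 data="DF" -> buffer=DF???????Lnwwq????
Fragment 3: offset=6 data="NKD" -> buffer=DF????NKDLnwwq????
Fragment 4: offset=14 data="xdkU" -> buffer=DF????NKDLnwwqxdkU
Fragment 5: offset=2 data="xCPo" -> buffer=DFxCPoNKDLnwwqxdkU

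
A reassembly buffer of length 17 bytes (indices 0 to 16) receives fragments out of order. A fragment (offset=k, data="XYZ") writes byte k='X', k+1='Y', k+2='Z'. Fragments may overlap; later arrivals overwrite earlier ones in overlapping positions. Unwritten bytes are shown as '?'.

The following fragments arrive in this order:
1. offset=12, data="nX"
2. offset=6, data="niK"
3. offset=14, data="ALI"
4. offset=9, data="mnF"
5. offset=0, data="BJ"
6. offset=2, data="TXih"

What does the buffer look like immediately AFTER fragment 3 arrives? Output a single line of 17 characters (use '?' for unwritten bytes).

Fragment 1: offset=12 data="nX" -> buffer=????????????nX???
Fragment 2: offset=6 data="niK" -> buffer=??????niK???nX???
Fragment 3: offset=14 data="ALI" -> buffer=??????niK???nXALI

Answer: ??????niK???nXALI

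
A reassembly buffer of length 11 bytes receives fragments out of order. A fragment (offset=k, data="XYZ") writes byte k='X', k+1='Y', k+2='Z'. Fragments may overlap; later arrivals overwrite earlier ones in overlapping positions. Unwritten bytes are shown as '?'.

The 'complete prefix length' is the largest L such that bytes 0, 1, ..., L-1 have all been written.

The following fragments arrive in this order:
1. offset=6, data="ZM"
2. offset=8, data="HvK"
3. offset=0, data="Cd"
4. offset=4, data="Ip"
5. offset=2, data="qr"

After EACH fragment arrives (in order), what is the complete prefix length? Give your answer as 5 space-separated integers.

Fragment 1: offset=6 data="ZM" -> buffer=??????ZM??? -> prefix_len=0
Fragment 2: offset=8 data="HvK" -> buffer=??????ZMHvK -> prefix_len=0
Fragment 3: offset=0 data="Cd" -> buffer=Cd????ZMHvK -> prefix_len=2
Fragment 4: offset=4 data="Ip" -> buffer=Cd??IpZMHvK -> prefix_len=2
Fragment 5: offset=2 data="qr" -> buffer=CdqrIpZMHvK -> prefix_len=11

Answer: 0 0 2 2 11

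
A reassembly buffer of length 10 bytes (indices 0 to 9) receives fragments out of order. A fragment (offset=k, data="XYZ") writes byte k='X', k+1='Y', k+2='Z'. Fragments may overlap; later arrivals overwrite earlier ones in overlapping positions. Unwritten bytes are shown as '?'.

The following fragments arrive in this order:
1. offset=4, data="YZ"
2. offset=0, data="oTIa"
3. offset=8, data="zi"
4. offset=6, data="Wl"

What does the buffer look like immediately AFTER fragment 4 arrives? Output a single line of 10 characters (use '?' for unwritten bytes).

Fragment 1: offset=4 data="YZ" -> buffer=????YZ????
Fragment 2: offset=0 data="oTIa" -> buffer=oTIaYZ????
Fragment 3: offset=8 data="zi" -> buffer=oTIaYZ??zi
Fragment 4: offset=6 data="Wl" -> buffer=oTIaYZWlzi

Answer: oTIaYZWlzi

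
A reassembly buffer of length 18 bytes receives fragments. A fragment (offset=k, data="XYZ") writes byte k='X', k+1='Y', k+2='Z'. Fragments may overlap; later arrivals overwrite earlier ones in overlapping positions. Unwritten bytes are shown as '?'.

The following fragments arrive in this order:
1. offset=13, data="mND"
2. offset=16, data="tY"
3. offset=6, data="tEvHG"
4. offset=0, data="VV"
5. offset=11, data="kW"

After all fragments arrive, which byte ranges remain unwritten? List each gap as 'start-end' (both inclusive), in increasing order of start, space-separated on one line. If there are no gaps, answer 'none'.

Fragment 1: offset=13 len=3
Fragment 2: offset=16 len=2
Fragment 3: offset=6 len=5
Fragment 4: offset=0 len=2
Fragment 5: offset=11 len=2
Gaps: 2-5

Answer: 2-5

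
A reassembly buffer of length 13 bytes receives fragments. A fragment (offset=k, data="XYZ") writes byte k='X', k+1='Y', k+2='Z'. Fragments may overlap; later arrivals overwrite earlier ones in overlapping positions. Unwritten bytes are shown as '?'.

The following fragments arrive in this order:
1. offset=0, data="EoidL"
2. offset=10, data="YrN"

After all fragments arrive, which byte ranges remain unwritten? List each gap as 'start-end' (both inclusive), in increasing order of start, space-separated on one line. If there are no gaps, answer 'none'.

Fragment 1: offset=0 len=5
Fragment 2: offset=10 len=3
Gaps: 5-9

Answer: 5-9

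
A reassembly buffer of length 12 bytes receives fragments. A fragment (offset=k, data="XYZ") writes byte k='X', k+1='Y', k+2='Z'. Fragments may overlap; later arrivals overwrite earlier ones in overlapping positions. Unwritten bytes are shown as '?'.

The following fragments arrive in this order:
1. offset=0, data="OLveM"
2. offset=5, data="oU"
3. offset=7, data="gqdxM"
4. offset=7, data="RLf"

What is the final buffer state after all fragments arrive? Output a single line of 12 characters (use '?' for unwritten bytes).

Fragment 1: offset=0 data="OLveM" -> buffer=OLveM???????
Fragment 2: offset=5 data="oU" -> buffer=OLveMoU?????
Fragment 3: offset=7 data="gqdxM" -> buffer=OLveMoUgqdxM
Fragment 4: offset=7 data="RLf" -> buffer=OLveMoURLfxM

Answer: OLveMoURLfxM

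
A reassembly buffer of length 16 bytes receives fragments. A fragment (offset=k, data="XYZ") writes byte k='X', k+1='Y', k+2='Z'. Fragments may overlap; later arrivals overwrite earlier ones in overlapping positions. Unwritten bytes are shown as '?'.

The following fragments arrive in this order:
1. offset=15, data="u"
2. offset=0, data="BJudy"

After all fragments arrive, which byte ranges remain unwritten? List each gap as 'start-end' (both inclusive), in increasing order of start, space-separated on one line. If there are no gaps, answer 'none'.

Fragment 1: offset=15 len=1
Fragment 2: offset=0 len=5
Gaps: 5-14

Answer: 5-14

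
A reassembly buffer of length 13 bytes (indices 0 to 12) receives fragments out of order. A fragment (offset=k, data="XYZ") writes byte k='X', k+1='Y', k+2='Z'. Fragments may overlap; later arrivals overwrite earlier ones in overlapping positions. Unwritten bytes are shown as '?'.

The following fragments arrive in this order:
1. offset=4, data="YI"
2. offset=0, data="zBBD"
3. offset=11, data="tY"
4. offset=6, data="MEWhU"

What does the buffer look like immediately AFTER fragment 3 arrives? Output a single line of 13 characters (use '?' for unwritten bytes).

Fragment 1: offset=4 data="YI" -> buffer=????YI???????
Fragment 2: offset=0 data="zBBD" -> buffer=zBBDYI???????
Fragment 3: offset=11 data="tY" -> buffer=zBBDYI?????tY

Answer: zBBDYI?????tY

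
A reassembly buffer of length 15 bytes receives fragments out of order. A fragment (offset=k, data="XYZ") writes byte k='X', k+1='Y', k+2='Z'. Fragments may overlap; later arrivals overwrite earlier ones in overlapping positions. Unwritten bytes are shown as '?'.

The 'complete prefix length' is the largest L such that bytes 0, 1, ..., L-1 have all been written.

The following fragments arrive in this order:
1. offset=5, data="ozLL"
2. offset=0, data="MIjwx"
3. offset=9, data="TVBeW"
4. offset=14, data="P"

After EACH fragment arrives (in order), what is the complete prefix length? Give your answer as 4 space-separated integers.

Answer: 0 9 14 15

Derivation:
Fragment 1: offset=5 data="ozLL" -> buffer=?????ozLL?????? -> prefix_len=0
Fragment 2: offset=0 data="MIjwx" -> buffer=MIjwxozLL?????? -> prefix_len=9
Fragment 3: offset=9 data="TVBeW" -> buffer=MIjwxozLLTVBeW? -> prefix_len=14
Fragment 4: offset=14 data="P" -> buffer=MIjwxozLLTVBeWP -> prefix_len=15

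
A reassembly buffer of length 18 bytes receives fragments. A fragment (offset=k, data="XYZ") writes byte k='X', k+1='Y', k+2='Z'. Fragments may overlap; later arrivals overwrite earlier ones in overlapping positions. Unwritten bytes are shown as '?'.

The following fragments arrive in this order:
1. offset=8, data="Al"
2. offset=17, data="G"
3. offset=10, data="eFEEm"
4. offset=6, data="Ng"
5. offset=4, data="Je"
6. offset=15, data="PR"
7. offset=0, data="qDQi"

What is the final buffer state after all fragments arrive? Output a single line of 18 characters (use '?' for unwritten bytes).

Answer: qDQiJeNgAleFEEmPRG

Derivation:
Fragment 1: offset=8 data="Al" -> buffer=????????Al????????
Fragment 2: offset=17 data="G" -> buffer=????????Al???????G
Fragment 3: offset=10 data="eFEEm" -> buffer=????????AleFEEm??G
Fragment 4: offset=6 data="Ng" -> buffer=??????NgAleFEEm??G
Fragment 5: offset=4 data="Je" -> buffer=????JeNgAleFEEm??G
Fragment 6: offset=15 data="PR" -> buffer=????JeNgAleFEEmPRG
Fragment 7: offset=0 data="qDQi" -> buffer=qDQiJeNgAleFEEmPRG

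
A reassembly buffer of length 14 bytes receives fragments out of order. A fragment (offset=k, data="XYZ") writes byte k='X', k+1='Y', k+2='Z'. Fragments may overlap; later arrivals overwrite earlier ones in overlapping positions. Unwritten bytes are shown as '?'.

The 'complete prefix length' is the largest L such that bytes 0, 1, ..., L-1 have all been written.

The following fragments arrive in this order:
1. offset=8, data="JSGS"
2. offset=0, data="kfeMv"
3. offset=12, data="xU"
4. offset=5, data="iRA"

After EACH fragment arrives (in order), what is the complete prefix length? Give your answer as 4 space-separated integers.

Fragment 1: offset=8 data="JSGS" -> buffer=????????JSGS?? -> prefix_len=0
Fragment 2: offset=0 data="kfeMv" -> buffer=kfeMv???JSGS?? -> prefix_len=5
Fragment 3: offset=12 data="xU" -> buffer=kfeMv???JSGSxU -> prefix_len=5
Fragment 4: offset=5 data="iRA" -> buffer=kfeMviRAJSGSxU -> prefix_len=14

Answer: 0 5 5 14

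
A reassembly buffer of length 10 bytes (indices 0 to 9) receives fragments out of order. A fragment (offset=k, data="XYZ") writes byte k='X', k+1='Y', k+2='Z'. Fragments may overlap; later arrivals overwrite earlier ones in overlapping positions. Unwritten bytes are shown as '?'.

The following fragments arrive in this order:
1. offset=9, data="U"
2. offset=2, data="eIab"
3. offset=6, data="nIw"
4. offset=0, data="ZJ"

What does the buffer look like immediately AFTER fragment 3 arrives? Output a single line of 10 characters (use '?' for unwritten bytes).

Answer: ??eIabnIwU

Derivation:
Fragment 1: offset=9 data="U" -> buffer=?????????U
Fragment 2: offset=2 data="eIab" -> buffer=??eIab???U
Fragment 3: offset=6 data="nIw" -> buffer=??eIabnIwU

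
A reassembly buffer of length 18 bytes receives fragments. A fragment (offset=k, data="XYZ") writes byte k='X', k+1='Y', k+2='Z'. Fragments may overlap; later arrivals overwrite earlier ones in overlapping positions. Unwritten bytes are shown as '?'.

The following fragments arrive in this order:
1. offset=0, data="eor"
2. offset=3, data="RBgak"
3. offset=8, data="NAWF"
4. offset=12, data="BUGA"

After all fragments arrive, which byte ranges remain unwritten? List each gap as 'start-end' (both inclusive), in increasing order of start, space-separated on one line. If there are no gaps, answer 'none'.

Answer: 16-17

Derivation:
Fragment 1: offset=0 len=3
Fragment 2: offset=3 len=5
Fragment 3: offset=8 len=4
Fragment 4: offset=12 len=4
Gaps: 16-17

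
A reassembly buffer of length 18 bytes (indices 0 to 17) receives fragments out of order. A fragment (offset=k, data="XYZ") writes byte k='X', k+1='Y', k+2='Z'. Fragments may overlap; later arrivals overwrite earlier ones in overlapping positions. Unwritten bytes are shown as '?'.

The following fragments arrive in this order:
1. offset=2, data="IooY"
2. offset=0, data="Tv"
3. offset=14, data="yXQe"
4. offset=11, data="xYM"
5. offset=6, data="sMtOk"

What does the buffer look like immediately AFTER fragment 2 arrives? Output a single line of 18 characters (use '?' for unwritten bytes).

Answer: TvIooY????????????

Derivation:
Fragment 1: offset=2 data="IooY" -> buffer=??IooY????????????
Fragment 2: offset=0 data="Tv" -> buffer=TvIooY????????????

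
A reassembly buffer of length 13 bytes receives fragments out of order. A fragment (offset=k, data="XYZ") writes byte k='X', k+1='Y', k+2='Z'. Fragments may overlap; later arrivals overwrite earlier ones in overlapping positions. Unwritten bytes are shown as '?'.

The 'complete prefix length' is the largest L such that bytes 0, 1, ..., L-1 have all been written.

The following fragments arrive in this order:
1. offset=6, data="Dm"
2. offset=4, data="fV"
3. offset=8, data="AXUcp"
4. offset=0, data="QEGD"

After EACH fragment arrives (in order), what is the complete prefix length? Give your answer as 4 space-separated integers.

Fragment 1: offset=6 data="Dm" -> buffer=??????Dm????? -> prefix_len=0
Fragment 2: offset=4 data="fV" -> buffer=????fVDm????? -> prefix_len=0
Fragment 3: offset=8 data="AXUcp" -> buffer=????fVDmAXUcp -> prefix_len=0
Fragment 4: offset=0 data="QEGD" -> buffer=QEGDfVDmAXUcp -> prefix_len=13

Answer: 0 0 0 13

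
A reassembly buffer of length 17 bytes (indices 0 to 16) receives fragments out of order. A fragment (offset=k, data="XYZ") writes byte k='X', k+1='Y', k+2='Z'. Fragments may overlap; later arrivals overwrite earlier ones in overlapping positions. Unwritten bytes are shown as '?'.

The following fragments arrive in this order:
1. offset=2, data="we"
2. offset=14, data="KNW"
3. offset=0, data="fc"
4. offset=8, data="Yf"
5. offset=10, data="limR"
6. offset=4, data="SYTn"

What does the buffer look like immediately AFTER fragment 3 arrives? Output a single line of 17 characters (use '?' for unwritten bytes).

Fragment 1: offset=2 data="we" -> buffer=??we?????????????
Fragment 2: offset=14 data="KNW" -> buffer=??we??????????KNW
Fragment 3: offset=0 data="fc" -> buffer=fcwe??????????KNW

Answer: fcwe??????????KNW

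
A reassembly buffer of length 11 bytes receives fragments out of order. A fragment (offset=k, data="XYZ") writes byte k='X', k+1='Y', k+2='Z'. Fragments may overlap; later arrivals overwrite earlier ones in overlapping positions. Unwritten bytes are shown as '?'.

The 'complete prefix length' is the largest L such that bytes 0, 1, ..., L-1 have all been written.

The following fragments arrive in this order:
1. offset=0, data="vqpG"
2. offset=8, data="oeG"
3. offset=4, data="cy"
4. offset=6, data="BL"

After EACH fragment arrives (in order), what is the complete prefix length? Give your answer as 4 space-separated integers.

Answer: 4 4 6 11

Derivation:
Fragment 1: offset=0 data="vqpG" -> buffer=vqpG??????? -> prefix_len=4
Fragment 2: offset=8 data="oeG" -> buffer=vqpG????oeG -> prefix_len=4
Fragment 3: offset=4 data="cy" -> buffer=vqpGcy??oeG -> prefix_len=6
Fragment 4: offset=6 data="BL" -> buffer=vqpGcyBLoeG -> prefix_len=11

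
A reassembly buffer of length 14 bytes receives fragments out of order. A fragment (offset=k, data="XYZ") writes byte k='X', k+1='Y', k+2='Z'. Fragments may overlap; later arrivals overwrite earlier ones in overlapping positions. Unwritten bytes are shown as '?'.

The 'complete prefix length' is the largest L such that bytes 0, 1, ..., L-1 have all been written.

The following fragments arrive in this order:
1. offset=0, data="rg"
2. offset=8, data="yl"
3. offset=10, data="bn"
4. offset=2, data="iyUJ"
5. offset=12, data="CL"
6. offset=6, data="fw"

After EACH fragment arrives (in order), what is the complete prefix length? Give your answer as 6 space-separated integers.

Answer: 2 2 2 6 6 14

Derivation:
Fragment 1: offset=0 data="rg" -> buffer=rg???????????? -> prefix_len=2
Fragment 2: offset=8 data="yl" -> buffer=rg??????yl???? -> prefix_len=2
Fragment 3: offset=10 data="bn" -> buffer=rg??????ylbn?? -> prefix_len=2
Fragment 4: offset=2 data="iyUJ" -> buffer=rgiyUJ??ylbn?? -> prefix_len=6
Fragment 5: offset=12 data="CL" -> buffer=rgiyUJ??ylbnCL -> prefix_len=6
Fragment 6: offset=6 data="fw" -> buffer=rgiyUJfwylbnCL -> prefix_len=14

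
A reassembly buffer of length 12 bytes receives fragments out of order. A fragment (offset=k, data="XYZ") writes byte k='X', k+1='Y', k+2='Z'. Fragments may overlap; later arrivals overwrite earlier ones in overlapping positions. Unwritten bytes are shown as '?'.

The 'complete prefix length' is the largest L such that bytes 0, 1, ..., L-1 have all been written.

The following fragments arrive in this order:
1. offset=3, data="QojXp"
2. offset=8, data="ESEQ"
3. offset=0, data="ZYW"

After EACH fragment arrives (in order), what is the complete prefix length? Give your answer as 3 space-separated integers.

Answer: 0 0 12

Derivation:
Fragment 1: offset=3 data="QojXp" -> buffer=???QojXp???? -> prefix_len=0
Fragment 2: offset=8 data="ESEQ" -> buffer=???QojXpESEQ -> prefix_len=0
Fragment 3: offset=0 data="ZYW" -> buffer=ZYWQojXpESEQ -> prefix_len=12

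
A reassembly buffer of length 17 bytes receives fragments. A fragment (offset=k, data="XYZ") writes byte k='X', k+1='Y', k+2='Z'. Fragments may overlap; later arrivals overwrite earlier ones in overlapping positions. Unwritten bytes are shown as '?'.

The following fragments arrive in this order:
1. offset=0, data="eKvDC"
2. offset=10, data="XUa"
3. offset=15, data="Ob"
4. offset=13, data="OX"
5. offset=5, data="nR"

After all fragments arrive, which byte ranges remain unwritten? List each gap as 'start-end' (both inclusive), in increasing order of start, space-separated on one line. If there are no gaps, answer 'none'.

Answer: 7-9

Derivation:
Fragment 1: offset=0 len=5
Fragment 2: offset=10 len=3
Fragment 3: offset=15 len=2
Fragment 4: offset=13 len=2
Fragment 5: offset=5 len=2
Gaps: 7-9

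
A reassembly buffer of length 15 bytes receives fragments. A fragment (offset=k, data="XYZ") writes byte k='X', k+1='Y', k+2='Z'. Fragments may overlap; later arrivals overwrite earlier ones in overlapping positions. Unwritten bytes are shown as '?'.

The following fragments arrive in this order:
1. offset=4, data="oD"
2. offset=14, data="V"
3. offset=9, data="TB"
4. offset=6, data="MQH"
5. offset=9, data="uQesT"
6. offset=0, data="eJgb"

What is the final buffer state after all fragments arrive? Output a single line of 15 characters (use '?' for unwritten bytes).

Fragment 1: offset=4 data="oD" -> buffer=????oD?????????
Fragment 2: offset=14 data="V" -> buffer=????oD????????V
Fragment 3: offset=9 data="TB" -> buffer=????oD???TB???V
Fragment 4: offset=6 data="MQH" -> buffer=????oDMQHTB???V
Fragment 5: offset=9 data="uQesT" -> buffer=????oDMQHuQesTV
Fragment 6: offset=0 data="eJgb" -> buffer=eJgboDMQHuQesTV

Answer: eJgboDMQHuQesTV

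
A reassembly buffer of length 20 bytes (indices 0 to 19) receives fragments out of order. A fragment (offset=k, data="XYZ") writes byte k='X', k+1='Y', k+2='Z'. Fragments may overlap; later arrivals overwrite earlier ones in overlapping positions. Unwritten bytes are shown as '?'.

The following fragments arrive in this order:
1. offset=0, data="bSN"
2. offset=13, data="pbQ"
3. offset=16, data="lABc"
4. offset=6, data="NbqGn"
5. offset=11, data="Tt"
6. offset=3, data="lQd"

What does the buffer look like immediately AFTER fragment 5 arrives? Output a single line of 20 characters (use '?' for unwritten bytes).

Answer: bSN???NbqGnTtpbQlABc

Derivation:
Fragment 1: offset=0 data="bSN" -> buffer=bSN?????????????????
Fragment 2: offset=13 data="pbQ" -> buffer=bSN??????????pbQ????
Fragment 3: offset=16 data="lABc" -> buffer=bSN??????????pbQlABc
Fragment 4: offset=6 data="NbqGn" -> buffer=bSN???NbqGn??pbQlABc
Fragment 5: offset=11 data="Tt" -> buffer=bSN???NbqGnTtpbQlABc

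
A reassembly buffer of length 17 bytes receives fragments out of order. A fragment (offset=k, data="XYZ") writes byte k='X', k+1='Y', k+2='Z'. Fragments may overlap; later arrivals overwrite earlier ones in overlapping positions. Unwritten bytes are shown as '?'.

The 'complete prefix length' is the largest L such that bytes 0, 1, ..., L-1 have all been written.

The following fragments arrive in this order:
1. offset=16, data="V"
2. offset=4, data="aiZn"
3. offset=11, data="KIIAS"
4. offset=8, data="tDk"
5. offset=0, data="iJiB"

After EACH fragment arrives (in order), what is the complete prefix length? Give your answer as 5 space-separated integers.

Answer: 0 0 0 0 17

Derivation:
Fragment 1: offset=16 data="V" -> buffer=????????????????V -> prefix_len=0
Fragment 2: offset=4 data="aiZn" -> buffer=????aiZn????????V -> prefix_len=0
Fragment 3: offset=11 data="KIIAS" -> buffer=????aiZn???KIIASV -> prefix_len=0
Fragment 4: offset=8 data="tDk" -> buffer=????aiZntDkKIIASV -> prefix_len=0
Fragment 5: offset=0 data="iJiB" -> buffer=iJiBaiZntDkKIIASV -> prefix_len=17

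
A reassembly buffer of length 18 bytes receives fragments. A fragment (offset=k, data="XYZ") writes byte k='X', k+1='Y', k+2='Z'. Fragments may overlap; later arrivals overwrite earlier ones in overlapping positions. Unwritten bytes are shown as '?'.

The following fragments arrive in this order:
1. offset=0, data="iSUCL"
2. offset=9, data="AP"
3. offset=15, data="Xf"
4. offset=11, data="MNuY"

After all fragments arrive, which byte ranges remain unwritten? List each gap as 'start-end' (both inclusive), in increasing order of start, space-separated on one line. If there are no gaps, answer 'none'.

Answer: 5-8 17-17

Derivation:
Fragment 1: offset=0 len=5
Fragment 2: offset=9 len=2
Fragment 3: offset=15 len=2
Fragment 4: offset=11 len=4
Gaps: 5-8 17-17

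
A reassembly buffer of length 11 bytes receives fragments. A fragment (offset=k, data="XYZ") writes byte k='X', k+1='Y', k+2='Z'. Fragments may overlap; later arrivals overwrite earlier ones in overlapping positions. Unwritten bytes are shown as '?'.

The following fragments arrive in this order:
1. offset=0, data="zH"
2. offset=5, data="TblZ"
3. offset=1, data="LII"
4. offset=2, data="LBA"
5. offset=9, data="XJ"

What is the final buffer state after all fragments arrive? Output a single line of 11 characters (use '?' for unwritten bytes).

Fragment 1: offset=0 data="zH" -> buffer=zH?????????
Fragment 2: offset=5 data="TblZ" -> buffer=zH???TblZ??
Fragment 3: offset=1 data="LII" -> buffer=zLII?TblZ??
Fragment 4: offset=2 data="LBA" -> buffer=zLLBATblZ??
Fragment 5: offset=9 data="XJ" -> buffer=zLLBATblZXJ

Answer: zLLBATblZXJ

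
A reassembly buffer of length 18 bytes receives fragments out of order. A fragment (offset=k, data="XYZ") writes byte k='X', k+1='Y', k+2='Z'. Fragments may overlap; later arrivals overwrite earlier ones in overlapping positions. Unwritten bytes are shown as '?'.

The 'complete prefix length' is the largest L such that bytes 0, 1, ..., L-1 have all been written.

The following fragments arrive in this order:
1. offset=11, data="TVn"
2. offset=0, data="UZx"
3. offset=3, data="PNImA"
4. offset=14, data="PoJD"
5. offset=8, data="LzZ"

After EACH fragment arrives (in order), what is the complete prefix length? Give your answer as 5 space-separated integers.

Answer: 0 3 8 8 18

Derivation:
Fragment 1: offset=11 data="TVn" -> buffer=???????????TVn???? -> prefix_len=0
Fragment 2: offset=0 data="UZx" -> buffer=UZx????????TVn???? -> prefix_len=3
Fragment 3: offset=3 data="PNImA" -> buffer=UZxPNImA???TVn???? -> prefix_len=8
Fragment 4: offset=14 data="PoJD" -> buffer=UZxPNImA???TVnPoJD -> prefix_len=8
Fragment 5: offset=8 data="LzZ" -> buffer=UZxPNImALzZTVnPoJD -> prefix_len=18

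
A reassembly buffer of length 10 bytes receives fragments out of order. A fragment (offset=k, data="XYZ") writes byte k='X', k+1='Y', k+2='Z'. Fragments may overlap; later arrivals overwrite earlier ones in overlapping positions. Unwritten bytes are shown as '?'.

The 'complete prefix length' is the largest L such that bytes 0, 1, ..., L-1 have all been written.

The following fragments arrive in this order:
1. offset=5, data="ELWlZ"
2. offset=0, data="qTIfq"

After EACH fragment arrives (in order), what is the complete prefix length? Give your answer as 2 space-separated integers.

Fragment 1: offset=5 data="ELWlZ" -> buffer=?????ELWlZ -> prefix_len=0
Fragment 2: offset=0 data="qTIfq" -> buffer=qTIfqELWlZ -> prefix_len=10

Answer: 0 10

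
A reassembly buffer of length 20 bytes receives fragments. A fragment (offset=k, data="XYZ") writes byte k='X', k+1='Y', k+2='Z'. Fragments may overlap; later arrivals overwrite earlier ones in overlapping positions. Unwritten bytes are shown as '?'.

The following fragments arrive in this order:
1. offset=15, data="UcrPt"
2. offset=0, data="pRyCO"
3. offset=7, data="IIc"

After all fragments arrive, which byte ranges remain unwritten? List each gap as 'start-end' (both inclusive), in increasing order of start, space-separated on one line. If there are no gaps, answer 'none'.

Fragment 1: offset=15 len=5
Fragment 2: offset=0 len=5
Fragment 3: offset=7 len=3
Gaps: 5-6 10-14

Answer: 5-6 10-14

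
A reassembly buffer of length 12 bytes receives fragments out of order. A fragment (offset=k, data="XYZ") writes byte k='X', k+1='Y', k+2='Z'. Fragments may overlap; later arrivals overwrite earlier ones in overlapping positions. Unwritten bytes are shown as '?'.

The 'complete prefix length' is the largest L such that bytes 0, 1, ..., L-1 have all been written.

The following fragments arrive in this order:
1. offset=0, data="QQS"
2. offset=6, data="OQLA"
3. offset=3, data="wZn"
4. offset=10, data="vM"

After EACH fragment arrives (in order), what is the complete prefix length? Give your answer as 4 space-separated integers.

Fragment 1: offset=0 data="QQS" -> buffer=QQS????????? -> prefix_len=3
Fragment 2: offset=6 data="OQLA" -> buffer=QQS???OQLA?? -> prefix_len=3
Fragment 3: offset=3 data="wZn" -> buffer=QQSwZnOQLA?? -> prefix_len=10
Fragment 4: offset=10 data="vM" -> buffer=QQSwZnOQLAvM -> prefix_len=12

Answer: 3 3 10 12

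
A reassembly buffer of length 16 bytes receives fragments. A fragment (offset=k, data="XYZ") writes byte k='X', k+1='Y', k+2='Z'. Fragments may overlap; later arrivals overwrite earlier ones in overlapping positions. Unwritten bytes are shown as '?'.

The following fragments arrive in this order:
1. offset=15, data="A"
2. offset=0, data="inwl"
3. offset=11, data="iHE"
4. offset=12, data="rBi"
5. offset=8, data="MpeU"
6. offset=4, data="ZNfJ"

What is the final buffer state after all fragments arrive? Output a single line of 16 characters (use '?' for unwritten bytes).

Answer: inwlZNfJMpeUrBiA

Derivation:
Fragment 1: offset=15 data="A" -> buffer=???????????????A
Fragment 2: offset=0 data="inwl" -> buffer=inwl???????????A
Fragment 3: offset=11 data="iHE" -> buffer=inwl???????iHE?A
Fragment 4: offset=12 data="rBi" -> buffer=inwl???????irBiA
Fragment 5: offset=8 data="MpeU" -> buffer=inwl????MpeUrBiA
Fragment 6: offset=4 data="ZNfJ" -> buffer=inwlZNfJMpeUrBiA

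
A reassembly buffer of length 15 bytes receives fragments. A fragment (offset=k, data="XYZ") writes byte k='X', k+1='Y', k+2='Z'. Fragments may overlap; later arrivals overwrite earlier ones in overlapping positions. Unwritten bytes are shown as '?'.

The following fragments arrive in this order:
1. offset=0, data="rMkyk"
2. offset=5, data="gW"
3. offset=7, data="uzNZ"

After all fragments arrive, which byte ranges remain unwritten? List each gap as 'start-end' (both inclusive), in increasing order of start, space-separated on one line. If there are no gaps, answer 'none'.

Answer: 11-14

Derivation:
Fragment 1: offset=0 len=5
Fragment 2: offset=5 len=2
Fragment 3: offset=7 len=4
Gaps: 11-14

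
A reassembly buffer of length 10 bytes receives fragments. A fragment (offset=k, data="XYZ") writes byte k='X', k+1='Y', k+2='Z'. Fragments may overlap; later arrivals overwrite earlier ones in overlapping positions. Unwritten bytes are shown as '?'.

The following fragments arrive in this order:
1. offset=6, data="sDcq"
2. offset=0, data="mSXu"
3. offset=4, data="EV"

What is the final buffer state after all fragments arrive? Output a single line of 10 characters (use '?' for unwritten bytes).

Fragment 1: offset=6 data="sDcq" -> buffer=??????sDcq
Fragment 2: offset=0 data="mSXu" -> buffer=mSXu??sDcq
Fragment 3: offset=4 data="EV" -> buffer=mSXuEVsDcq

Answer: mSXuEVsDcq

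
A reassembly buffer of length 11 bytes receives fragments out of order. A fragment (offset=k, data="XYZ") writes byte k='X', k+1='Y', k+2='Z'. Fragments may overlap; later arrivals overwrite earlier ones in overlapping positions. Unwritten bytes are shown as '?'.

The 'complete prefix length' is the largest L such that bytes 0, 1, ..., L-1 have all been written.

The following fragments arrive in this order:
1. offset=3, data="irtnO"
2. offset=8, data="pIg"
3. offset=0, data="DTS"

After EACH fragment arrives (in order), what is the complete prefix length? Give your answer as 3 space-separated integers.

Fragment 1: offset=3 data="irtnO" -> buffer=???irtnO??? -> prefix_len=0
Fragment 2: offset=8 data="pIg" -> buffer=???irtnOpIg -> prefix_len=0
Fragment 3: offset=0 data="DTS" -> buffer=DTSirtnOpIg -> prefix_len=11

Answer: 0 0 11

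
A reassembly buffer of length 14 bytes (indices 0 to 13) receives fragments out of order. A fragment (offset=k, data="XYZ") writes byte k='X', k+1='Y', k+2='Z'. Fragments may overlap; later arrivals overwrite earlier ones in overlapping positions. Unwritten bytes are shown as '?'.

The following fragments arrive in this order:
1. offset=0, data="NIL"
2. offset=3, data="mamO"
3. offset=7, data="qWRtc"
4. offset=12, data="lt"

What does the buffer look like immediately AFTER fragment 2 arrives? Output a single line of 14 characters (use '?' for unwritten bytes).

Fragment 1: offset=0 data="NIL" -> buffer=NIL???????????
Fragment 2: offset=3 data="mamO" -> buffer=NILmamO???????

Answer: NILmamO???????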